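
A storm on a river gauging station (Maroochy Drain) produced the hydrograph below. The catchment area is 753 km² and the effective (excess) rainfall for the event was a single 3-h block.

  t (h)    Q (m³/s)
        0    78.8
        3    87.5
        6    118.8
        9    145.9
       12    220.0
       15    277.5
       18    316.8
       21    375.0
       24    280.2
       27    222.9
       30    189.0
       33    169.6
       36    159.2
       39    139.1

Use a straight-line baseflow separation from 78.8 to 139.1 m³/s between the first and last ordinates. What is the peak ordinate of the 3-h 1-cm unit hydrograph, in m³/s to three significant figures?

Direct runoff: 0.00, 4.06, 30.72, 53.18, 122.65, 175.51, 210.17, 263.73, 164.29, 102.35, 63.82, 39.78, 24.74, 0.00 m³/s; ΣQ_DR = 1255 m³/s, peak = 263.73 m³/s.
Runoff depth d = ΣQ_DR·Δt / A = 1255 × 10800 / (753 km²) = 18.00 mm.
The 1-cm UH is the DRH scaled by (10 mm)/d, so U_p = 263.73 × 10/18.00 = 147 m³/s.

U_p ≈ 147 m³/s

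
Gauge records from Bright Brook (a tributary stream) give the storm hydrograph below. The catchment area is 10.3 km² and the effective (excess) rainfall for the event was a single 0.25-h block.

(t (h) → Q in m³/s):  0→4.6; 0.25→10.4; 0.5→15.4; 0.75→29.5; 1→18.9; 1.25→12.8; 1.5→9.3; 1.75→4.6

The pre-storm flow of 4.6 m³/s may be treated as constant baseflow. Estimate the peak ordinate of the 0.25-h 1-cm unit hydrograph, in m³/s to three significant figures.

U_p ≈ 41.5 m³/s

Direct runoff: 0.0, 5.8, 10.8, 24.9, 14.3, 8.2, 4.7, 0.0 m³/s; ΣQ_DR = 68.70 m³/s, peak = 24.9 m³/s.
Runoff depth d = ΣQ_DR·Δt / A = 68.70 × 900 / (10.3 km²) = 6.003 mm.
The 1-cm UH is the DRH scaled by (10 mm)/d, so U_p = 24.9 × 10/6.003 = 41.5 m³/s.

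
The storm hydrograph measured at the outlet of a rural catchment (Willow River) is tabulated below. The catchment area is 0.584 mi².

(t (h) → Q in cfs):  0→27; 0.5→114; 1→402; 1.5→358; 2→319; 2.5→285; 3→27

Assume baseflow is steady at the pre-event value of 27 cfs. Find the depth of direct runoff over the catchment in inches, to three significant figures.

d ≈ 1.78 in

Direct runoff: 0.0, 87.0, 375.0, 331.0, 292.0, 258.0, 0.0 cfs; ΣQ_DR = 1343 cfs.
V = ΣQ_DR · Δt = 1343 × 1800 s = 2.417 × 10^6 ft³.
Over A = 0.584 mi², depth = V / A = 1.78 in.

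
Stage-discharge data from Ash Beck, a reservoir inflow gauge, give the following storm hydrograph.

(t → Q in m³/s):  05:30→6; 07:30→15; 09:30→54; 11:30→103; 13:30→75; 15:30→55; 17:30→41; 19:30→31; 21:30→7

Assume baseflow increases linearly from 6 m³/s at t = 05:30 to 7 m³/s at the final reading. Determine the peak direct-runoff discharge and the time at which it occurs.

Q_p = 96.62 m³/s at t = 11:30

Subtracting baseflow gives direct-runoff ordinates: 0.00, 8.88, 47.75, 96.62, 68.50, 48.38, 34.25, 24.12, 0.00 m³/s.
The maximum is 96.62 m³/s, occurring at the reading for t = 11:30.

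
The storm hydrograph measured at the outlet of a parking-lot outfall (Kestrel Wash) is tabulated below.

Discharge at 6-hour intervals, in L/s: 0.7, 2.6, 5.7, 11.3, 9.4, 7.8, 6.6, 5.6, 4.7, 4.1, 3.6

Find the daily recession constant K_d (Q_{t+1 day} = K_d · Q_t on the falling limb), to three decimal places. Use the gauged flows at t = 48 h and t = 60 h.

K_d ≈ 0.587

Between t = 48 h and t = 60 h the flow falls from 4.7 to 3.6 L/s over 2×6 h = 12 h.
Per-interval ratio K = (3.6/4.7)^(1/2) = 0.8752; K_d = K^(24/6) = 0.587.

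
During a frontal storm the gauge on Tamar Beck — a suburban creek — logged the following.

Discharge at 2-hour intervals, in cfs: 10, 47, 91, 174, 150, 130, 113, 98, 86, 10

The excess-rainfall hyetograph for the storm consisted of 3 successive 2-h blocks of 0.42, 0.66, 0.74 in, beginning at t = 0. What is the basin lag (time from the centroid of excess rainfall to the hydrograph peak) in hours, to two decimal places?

Centroid of excess rainfall: t_c = Σ P_i·t̄_i / ΣP_i = 3.3516 h (block centres at 1, 3, 5 h).
Hydrograph peak occurs at t = 6 h, so basin lag t_L = 6 − 3.3516 = 2.65 h.

t_L ≈ 2.65 h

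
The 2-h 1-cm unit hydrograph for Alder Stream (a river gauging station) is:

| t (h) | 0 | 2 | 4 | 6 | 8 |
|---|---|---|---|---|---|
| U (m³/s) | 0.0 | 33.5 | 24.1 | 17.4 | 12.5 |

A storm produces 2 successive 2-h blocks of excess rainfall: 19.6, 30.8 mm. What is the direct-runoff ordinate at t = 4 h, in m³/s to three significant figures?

By discrete convolution, Q_j = Σ (P_i / 10 mm) · U_{j−i}.
At t = 4 h (j=2): Q = (19.6/10)·24.1 + (30.8/10)·33.5 = 150 m³/s.

Q ≈ 150 m³/s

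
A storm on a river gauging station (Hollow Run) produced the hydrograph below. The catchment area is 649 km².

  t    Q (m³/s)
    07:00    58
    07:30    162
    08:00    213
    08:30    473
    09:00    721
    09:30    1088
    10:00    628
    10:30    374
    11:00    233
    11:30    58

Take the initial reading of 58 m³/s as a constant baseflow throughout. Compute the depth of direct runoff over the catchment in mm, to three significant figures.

d ≈ 9.51 mm

Direct runoff: 0.0, 104.0, 155.0, 415.0, 663.0, 1030.0, 570.0, 316.0, 175.0, 0.0 m³/s; ΣQ_DR = 3428 m³/s.
V = ΣQ_DR · Δt = 3428 × 1800 s = 6.170 × 10^6 m³.
Over A = 649 km², depth = V / A = 9.51 mm.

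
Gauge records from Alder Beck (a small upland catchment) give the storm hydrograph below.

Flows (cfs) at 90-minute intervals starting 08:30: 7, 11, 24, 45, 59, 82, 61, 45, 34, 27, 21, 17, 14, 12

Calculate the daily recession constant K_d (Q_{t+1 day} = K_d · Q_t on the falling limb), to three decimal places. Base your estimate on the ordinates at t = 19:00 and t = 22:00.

Between t = 19:00 and t = 22:00 the flow falls from 45 to 27 cfs over 2×1.5 h = 3 h.
Per-interval ratio K = (27/45)^(1/2) = 0.7746; K_d = K^(24/1.5) = 0.017.

K_d ≈ 0.017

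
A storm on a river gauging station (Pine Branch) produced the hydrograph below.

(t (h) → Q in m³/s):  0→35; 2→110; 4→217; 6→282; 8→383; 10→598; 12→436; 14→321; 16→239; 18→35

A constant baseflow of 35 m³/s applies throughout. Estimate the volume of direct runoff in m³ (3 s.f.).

V ≈ 1.66 × 10^7 m³

Direct-runoff ordinates (Q − Q_b): 0.0, 75.0, 182.0, 247.0, 348.0, 563.0, 401.0, 286.0, 204.0, 0.0 m³/s.
ΣQ_DR = 2306 m³/s.
With Δt = 2 h = 7200 s, V = ΣQ_DR · Δt = 2306 × 7200 = 1.66 × 10^7 m³.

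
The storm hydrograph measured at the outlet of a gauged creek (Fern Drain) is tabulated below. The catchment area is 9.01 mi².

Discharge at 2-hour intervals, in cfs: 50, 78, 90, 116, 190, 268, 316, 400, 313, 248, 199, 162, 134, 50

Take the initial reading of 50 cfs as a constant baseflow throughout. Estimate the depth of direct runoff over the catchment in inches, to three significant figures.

d ≈ 0.658 in

Direct runoff: 0.0, 28.0, 40.0, 66.0, 140.0, 218.0, 266.0, 350.0, 263.0, 198.0, 149.0, 112.0, 84.0, 0.0 cfs; ΣQ_DR = 1914 cfs.
V = ΣQ_DR · Δt = 1914 × 7200 s = 1.378 × 10^7 ft³.
Over A = 9.01 mi², depth = V / A = 0.658 in.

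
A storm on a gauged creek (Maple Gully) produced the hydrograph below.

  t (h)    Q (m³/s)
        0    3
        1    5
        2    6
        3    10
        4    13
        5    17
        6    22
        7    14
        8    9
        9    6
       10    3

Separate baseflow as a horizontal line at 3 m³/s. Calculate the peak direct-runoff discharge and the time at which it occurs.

Q_p = 19.0 m³/s at t = 6 h

Subtracting baseflow gives direct-runoff ordinates: 0.0, 2.0, 3.0, 7.0, 10.0, 14.0, 19.0, 11.0, 6.0, 3.0, 0.0 m³/s.
The maximum is 19.0 m³/s, occurring at the reading for t = 6 h.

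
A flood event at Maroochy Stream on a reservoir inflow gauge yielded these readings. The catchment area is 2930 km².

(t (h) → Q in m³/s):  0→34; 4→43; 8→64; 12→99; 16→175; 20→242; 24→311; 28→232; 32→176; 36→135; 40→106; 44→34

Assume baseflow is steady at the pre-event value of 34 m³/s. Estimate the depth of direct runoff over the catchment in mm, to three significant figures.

d ≈ 6.11 mm

Direct runoff: 0.0, 9.0, 30.0, 65.0, 141.0, 208.0, 277.0, 198.0, 142.0, 101.0, 72.0, 0.0 m³/s; ΣQ_DR = 1243 m³/s.
V = ΣQ_DR · Δt = 1243 × 14400 s = 1.790 × 10^7 m³.
Over A = 2930 km², depth = V / A = 6.11 mm.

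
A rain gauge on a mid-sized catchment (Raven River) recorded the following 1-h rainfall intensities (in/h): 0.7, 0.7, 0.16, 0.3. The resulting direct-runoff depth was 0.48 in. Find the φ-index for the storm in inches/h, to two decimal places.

Only the 2 blocks with intensity above φ contribute runoff: 0.7, 0.7 in/h.
Σ(I−φ)·Δt = d  ⇒  (0.7+0.7 − 2φ)·1 = 0.48
φ = (1.400 − 0.48/1) / 2 = 0.46 in/h.

φ ≈ 0.46 in/h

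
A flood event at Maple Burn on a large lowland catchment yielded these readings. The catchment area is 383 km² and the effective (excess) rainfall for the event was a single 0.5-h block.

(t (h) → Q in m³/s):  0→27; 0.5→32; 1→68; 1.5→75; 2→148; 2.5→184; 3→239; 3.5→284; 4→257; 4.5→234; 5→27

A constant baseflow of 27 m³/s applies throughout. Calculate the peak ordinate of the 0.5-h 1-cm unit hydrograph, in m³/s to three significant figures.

U_p ≈ 428 m³/s

Direct runoff: 0.0, 5.0, 41.0, 48.0, 121.0, 157.0, 212.0, 257.0, 230.0, 207.0, 0.0 m³/s; ΣQ_DR = 1278 m³/s, peak = 257.0 m³/s.
Runoff depth d = ΣQ_DR·Δt / A = 1278 × 1800 / (383 km²) = 6.006 mm.
The 1-cm UH is the DRH scaled by (10 mm)/d, so U_p = 257.0 × 10/6.006 = 428 m³/s.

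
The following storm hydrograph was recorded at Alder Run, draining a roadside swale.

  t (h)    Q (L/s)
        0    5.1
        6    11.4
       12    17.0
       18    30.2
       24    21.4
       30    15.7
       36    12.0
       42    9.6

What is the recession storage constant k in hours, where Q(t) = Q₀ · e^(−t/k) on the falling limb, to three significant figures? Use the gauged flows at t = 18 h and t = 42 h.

k ≈ 20.9 h

On the falling limb, Q drops from 30.2 to 9.6 L/s between t = 18 h and t = 42 h (Δt = 24 h).
k = −Δt / ln(Q₂/Q₁) = −24 / ln(9.6/30.2) = 20.9 h.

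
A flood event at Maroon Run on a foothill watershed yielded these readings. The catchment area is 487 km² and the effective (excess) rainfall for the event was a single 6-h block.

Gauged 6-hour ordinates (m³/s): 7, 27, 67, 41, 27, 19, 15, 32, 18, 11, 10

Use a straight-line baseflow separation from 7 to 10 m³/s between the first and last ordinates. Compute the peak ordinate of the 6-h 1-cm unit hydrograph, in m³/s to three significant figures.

U_p ≈ 74.2 m³/s

Direct runoff: 0.00, 19.70, 59.40, 33.10, 18.80, 10.50, 6.20, 22.90, 8.60, 1.30, 0.00 m³/s; ΣQ_DR = 180.5 m³/s, peak = 59.40 m³/s.
Runoff depth d = ΣQ_DR·Δt / A = 180.5 × 21600 / (487 km²) = 8.006 mm.
The 1-cm UH is the DRH scaled by (10 mm)/d, so U_p = 59.40 × 10/8.006 = 74.2 m³/s.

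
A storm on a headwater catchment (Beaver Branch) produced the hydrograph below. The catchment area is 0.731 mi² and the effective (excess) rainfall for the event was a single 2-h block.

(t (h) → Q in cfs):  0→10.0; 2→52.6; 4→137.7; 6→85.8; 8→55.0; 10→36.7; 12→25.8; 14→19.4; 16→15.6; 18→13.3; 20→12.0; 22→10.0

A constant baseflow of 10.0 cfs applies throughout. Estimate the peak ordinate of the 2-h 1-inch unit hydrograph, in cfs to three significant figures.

U_p ≈ 85.1 cfs

Direct runoff: 0.0, 42.6, 127.7, 75.8, 45.0, 26.7, 15.8, 9.4, 5.6, 3.3, 2.0, 0.0 cfs; ΣQ_DR = 353.9 cfs, peak = 127.7 cfs.
Runoff depth d = ΣQ_DR·Δt / A = 353.9 × 7200 / (0.731 mi²) = 1.500 in.
The 1-inch UH is the DRH scaled by (1 in)/d, so U_p = 127.7 × 1/1.500 = 85.1 cfs.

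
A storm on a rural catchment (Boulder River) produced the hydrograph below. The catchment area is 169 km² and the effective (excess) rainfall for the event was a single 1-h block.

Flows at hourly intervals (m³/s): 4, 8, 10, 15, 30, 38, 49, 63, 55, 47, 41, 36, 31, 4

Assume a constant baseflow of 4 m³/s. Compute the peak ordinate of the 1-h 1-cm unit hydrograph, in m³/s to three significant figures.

Direct runoff: 0.0, 4.0, 6.0, 11.0, 26.0, 34.0, 45.0, 59.0, 51.0, 43.0, 37.0, 32.0, 27.0, 0.0 m³/s; ΣQ_DR = 375.0 m³/s, peak = 59.0 m³/s.
Runoff depth d = ΣQ_DR·Δt / A = 375.0 × 3600 / (169 km²) = 7.988 mm.
The 1-cm UH is the DRH scaled by (10 mm)/d, so U_p = 59.0 × 10/7.988 = 73.9 m³/s.

U_p ≈ 73.9 m³/s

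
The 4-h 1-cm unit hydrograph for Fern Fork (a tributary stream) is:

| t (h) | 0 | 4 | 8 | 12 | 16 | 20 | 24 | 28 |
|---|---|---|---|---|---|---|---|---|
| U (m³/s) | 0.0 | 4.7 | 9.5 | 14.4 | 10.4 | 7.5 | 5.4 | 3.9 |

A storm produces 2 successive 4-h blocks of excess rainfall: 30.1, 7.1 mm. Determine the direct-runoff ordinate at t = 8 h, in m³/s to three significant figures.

Q ≈ 31.9 m³/s

By discrete convolution, Q_j = Σ (P_i / 10 mm) · U_{j−i}.
At t = 8 h (j=2): Q = (30.1/10)·9.5 + (7.1/10)·4.7 = 31.9 m³/s.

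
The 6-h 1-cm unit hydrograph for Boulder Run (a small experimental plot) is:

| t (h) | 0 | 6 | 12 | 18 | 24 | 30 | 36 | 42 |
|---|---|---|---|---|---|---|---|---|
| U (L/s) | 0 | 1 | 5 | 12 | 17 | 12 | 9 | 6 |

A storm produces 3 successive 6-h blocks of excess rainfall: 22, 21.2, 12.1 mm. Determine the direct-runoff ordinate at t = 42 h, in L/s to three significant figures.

Q ≈ 46.8 L/s

By discrete convolution, Q_j = Σ (P_i / 10 mm) · U_{j−i}.
At t = 42 h (j=7): Q = (22/10)·6 + (21.2/10)·9 + (12.1/10)·12 = 46.8 L/s.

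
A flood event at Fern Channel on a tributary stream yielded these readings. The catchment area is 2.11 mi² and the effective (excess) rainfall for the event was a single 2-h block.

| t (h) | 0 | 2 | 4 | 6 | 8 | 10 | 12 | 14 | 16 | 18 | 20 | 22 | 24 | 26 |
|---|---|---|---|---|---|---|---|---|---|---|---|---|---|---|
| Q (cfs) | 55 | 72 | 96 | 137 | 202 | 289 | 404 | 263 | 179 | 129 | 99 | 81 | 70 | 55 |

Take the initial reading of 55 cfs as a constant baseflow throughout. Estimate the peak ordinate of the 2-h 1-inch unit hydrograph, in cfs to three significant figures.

Direct runoff: 0.0, 17.0, 41.0, 82.0, 147.0, 234.0, 349.0, 208.0, 124.0, 74.0, 44.0, 26.0, 15.0, 0.0 cfs; ΣQ_DR = 1361 cfs, peak = 349.0 cfs.
Runoff depth d = ΣQ_DR·Δt / A = 1361 × 7200 / (2.11 mi²) = 1.999 in.
The 1-inch UH is the DRH scaled by (1 in)/d, so U_p = 349.0 × 1/1.999 = 175 cfs.

U_p ≈ 175 cfs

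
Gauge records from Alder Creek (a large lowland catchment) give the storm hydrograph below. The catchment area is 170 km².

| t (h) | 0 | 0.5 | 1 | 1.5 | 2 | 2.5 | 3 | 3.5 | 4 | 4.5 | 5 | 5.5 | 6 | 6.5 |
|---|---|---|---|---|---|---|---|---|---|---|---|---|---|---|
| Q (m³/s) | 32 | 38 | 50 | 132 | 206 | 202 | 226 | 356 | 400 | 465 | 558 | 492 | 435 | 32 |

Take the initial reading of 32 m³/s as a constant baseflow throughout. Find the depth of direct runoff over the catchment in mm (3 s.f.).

d ≈ 33.6 mm

Direct runoff: 0.0, 6.0, 18.0, 100.0, 174.0, 170.0, 194.0, 324.0, 368.0, 433.0, 526.0, 460.0, 403.0, 0.0 m³/s; ΣQ_DR = 3176 m³/s.
V = ΣQ_DR · Δt = 3176 × 1800 s = 5.717 × 10^6 m³.
Over A = 170 km², depth = V / A = 33.6 mm.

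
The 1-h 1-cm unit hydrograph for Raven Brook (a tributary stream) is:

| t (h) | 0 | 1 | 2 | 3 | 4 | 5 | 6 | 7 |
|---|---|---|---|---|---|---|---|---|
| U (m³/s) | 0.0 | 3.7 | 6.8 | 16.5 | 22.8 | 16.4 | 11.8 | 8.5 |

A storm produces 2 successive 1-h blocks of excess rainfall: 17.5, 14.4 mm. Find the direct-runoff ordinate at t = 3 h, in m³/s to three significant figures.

By discrete convolution, Q_j = Σ (P_i / 10 mm) · U_{j−i}.
At t = 3 h (j=3): Q = (17.5/10)·16.5 + (14.4/10)·6.8 = 38.7 m³/s.

Q ≈ 38.7 m³/s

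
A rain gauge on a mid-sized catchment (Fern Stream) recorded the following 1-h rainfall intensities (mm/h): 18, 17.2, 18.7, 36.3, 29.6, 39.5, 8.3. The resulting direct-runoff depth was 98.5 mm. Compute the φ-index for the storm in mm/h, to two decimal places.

φ ≈ 10.13 mm/h

Only the 6 blocks with intensity above φ contribute runoff: 18, 17.2, 18.7, 36.3, 29.6, 39.5 mm/h.
Σ(I−φ)·Δt = d  ⇒  (18+17.2+18.7+36.3+29.6+39.5 − 6φ)·1 = 98.5
φ = (159.3 − 98.5/1) / 6 = 10.13 mm/h.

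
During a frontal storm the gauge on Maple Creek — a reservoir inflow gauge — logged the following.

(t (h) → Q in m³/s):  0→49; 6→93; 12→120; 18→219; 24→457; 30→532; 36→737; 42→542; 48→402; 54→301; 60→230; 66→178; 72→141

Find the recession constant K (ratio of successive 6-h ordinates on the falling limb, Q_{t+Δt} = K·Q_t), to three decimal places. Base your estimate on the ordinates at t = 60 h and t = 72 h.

Using the recession-limb readings at t = 60 h and t = 72 h: Q falls from 230 to 141 m³/s over 2 intervals.
K = (Q₂/Q₁)^(1/2) = (141/230)^(1/2) = 0.783.

K ≈ 0.783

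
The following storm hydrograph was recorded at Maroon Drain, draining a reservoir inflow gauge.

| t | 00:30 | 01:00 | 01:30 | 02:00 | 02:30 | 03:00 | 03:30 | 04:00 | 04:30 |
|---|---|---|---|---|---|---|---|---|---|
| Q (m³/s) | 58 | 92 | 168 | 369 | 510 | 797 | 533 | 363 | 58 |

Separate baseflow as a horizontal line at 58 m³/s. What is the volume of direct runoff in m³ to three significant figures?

V ≈ 4.37 × 10^6 m³

Direct-runoff ordinates (Q − Q_b): 0.0, 34.0, 110.0, 311.0, 452.0, 739.0, 475.0, 305.0, 0.0 m³/s.
ΣQ_DR = 2426 m³/s.
With Δt = 0.5 h = 1800 s, V = ΣQ_DR · Δt = 2426 × 1800 = 4.37 × 10^6 m³.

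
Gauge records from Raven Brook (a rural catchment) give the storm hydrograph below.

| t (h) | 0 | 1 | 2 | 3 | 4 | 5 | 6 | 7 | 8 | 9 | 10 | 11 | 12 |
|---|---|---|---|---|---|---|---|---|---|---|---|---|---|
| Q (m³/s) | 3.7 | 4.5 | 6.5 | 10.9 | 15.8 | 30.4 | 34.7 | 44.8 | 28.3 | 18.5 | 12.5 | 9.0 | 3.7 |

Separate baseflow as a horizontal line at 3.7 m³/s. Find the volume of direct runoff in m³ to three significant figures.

V ≈ 6.31 × 10^5 m³

Direct-runoff ordinates (Q − Q_b): 0.0, 0.8, 2.8, 7.2, 12.1, 26.7, 31.0, 41.1, 24.6, 14.8, 8.8, 5.3, 0.0 m³/s.
ΣQ_DR = 175.2 m³/s.
With Δt = 1 h = 3600 s, V = ΣQ_DR · Δt = 175.2 × 3600 = 6.31 × 10^5 m³.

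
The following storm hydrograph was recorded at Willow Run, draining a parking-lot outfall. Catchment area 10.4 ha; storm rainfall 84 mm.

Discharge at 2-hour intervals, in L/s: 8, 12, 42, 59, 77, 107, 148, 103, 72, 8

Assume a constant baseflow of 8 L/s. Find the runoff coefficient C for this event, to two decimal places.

ΣQ_DR = 556.0 L/s; V = ΣQ_DR·Δt = 4.003 × 10^6 L.
Runoff depth d = V / A = 38.49 mm.
C = d / P = 38.49 / 84 = 0.46.

C ≈ 0.46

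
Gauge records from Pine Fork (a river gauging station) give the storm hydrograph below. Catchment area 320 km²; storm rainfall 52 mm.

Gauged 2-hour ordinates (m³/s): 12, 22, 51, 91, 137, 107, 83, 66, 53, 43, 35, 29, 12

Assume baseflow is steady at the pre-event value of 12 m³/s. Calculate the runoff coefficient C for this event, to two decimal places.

ΣQ_DR = 585.0 m³/s; V = ΣQ_DR·Δt = 4.212 × 10^6 m³.
Runoff depth d = V / A = 13.16 mm.
C = d / P = 13.16 / 52 = 0.25.

C ≈ 0.25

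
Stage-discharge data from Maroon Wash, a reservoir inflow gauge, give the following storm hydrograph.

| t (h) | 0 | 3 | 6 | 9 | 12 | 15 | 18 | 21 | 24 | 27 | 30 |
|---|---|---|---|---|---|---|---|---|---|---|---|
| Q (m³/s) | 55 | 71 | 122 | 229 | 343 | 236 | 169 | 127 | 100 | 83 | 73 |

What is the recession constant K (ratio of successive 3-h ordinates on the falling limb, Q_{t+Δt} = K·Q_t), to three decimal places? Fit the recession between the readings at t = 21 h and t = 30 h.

Using the recession-limb readings at t = 21 h and t = 30 h: Q falls from 127 to 73 m³/s over 3 intervals.
K = (Q₂/Q₁)^(1/3) = (73/127)^(1/3) = 0.831.

K ≈ 0.831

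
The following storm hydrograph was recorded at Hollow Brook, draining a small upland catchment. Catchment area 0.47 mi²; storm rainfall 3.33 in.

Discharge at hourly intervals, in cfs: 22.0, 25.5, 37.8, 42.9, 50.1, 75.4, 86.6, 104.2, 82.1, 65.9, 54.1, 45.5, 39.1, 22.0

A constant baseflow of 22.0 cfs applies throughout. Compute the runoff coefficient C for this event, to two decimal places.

ΣQ_DR = 445.2 cfs; V = ΣQ_DR·Δt = 1.603 × 10^6 ft³.
Runoff depth d = V / A = 1.468 in.
C = d / P = 1.468 / 3.33 = 0.44.

C ≈ 0.44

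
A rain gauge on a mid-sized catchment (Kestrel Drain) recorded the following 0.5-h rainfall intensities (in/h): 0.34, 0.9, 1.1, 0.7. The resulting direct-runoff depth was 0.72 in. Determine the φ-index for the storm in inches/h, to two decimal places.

Only the 3 blocks with intensity above φ contribute runoff: 0.9, 1.1, 0.7 in/h.
Σ(I−φ)·Δt = d  ⇒  (0.9+1.1+0.7 − 3φ)·0.5 = 0.72
φ = (2.700 − 0.72/0.5) / 3 = 0.42 in/h.

φ ≈ 0.42 in/h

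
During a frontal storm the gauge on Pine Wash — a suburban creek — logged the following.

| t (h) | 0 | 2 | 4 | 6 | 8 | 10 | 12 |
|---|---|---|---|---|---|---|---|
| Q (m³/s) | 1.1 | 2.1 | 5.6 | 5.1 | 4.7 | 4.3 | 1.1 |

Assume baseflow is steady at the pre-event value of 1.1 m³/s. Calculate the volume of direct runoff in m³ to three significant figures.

V ≈ 1.17 × 10^5 m³

Direct-runoff ordinates (Q − Q_b): 0.0, 1.0, 4.5, 4.0, 3.6, 3.2, 0.0 m³/s.
ΣQ_DR = 16.30 m³/s.
With Δt = 2 h = 7200 s, V = ΣQ_DR · Δt = 16.30 × 7200 = 1.17 × 10^5 m³.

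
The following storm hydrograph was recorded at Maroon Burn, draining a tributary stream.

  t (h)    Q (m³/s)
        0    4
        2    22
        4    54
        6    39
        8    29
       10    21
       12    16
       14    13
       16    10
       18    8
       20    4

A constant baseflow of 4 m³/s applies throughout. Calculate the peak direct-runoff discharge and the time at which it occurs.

Subtracting baseflow gives direct-runoff ordinates: 0.0, 18.0, 50.0, 35.0, 25.0, 17.0, 12.0, 9.0, 6.0, 4.0, 0.0 m³/s.
The maximum is 50.0 m³/s, occurring at the reading for t = 4 h.

Q_p = 50.0 m³/s at t = 4 h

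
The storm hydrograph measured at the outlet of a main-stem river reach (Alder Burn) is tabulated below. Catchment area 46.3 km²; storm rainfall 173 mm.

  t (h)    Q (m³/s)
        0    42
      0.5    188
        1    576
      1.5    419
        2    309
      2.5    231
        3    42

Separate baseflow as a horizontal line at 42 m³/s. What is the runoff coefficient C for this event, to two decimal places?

C ≈ 0.34

ΣQ_DR = 1513 m³/s; V = ΣQ_DR·Δt = 2.723 × 10^6 m³.
Runoff depth d = V / A = 58.82 mm.
C = d / P = 58.82 / 173 = 0.34.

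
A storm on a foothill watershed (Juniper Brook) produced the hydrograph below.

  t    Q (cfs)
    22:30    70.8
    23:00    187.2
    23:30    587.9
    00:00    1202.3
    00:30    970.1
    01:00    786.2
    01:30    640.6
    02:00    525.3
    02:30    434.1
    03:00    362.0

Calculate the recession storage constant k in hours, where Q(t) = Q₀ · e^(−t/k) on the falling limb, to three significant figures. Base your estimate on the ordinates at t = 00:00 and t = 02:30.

k ≈ 2.45 h

On the falling limb, Q drops from 1202.3 to 434.1 cfs between t = 00:00 and t = 02:30 (Δt = 2.5 h).
k = −Δt / ln(Q₂/Q₁) = −2.5 / ln(434.1/1202.3) = 2.45 h.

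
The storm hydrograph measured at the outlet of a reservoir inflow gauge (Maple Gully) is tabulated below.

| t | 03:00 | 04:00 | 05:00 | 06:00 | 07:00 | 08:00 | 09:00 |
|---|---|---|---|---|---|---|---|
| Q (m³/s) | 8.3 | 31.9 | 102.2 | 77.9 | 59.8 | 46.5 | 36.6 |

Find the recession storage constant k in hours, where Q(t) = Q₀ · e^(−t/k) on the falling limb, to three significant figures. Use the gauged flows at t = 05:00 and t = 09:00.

k ≈ 3.90 h

On the falling limb, Q drops from 102.2 to 36.6 m³/s between t = 05:00 and t = 09:00 (Δt = 4 h).
k = −Δt / ln(Q₂/Q₁) = −4 / ln(36.6/102.2) = 3.90 h.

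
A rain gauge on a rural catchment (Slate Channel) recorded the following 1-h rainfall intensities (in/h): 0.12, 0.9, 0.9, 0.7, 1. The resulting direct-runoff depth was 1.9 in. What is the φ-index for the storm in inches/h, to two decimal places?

Only the 4 blocks with intensity above φ contribute runoff: 0.9, 0.9, 0.7, 1 in/h.
Σ(I−φ)·Δt = d  ⇒  (0.9+0.9+0.7+1 − 4φ)·1 = 1.9
φ = (3.500 − 1.9/1) / 4 = 0.40 in/h.

φ ≈ 0.40 in/h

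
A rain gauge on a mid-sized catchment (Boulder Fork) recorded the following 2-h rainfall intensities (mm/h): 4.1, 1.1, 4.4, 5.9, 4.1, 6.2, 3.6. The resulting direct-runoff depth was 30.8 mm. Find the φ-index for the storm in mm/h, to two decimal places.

φ ≈ 2.15 mm/h

Only the 6 blocks with intensity above φ contribute runoff: 4.1, 4.4, 5.9, 4.1, 6.2, 3.6 mm/h.
Σ(I−φ)·Δt = d  ⇒  (4.1+4.4+5.9+4.1+6.2+3.6 − 6φ)·2 = 30.8
φ = (28.30 − 30.8/2) / 6 = 2.15 mm/h.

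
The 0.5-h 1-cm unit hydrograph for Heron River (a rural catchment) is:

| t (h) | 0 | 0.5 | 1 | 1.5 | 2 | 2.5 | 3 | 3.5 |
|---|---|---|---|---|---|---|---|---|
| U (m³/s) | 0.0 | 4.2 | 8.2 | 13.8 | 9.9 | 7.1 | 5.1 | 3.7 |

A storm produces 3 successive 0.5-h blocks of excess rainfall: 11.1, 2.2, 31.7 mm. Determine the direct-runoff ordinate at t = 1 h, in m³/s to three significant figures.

Q ≈ 10.0 m³/s

By discrete convolution, Q_j = Σ (P_i / 10 mm) · U_{j−i}.
At t = 1 h (j=2): Q = (11.1/10)·8.2 + (2.2/10)·4.2 + (31.7/10)·0.0 = 10.0 m³/s.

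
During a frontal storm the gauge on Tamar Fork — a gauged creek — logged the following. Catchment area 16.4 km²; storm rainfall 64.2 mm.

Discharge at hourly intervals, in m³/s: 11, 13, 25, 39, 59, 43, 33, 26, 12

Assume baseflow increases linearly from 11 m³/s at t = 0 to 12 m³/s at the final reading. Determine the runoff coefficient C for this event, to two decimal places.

C ≈ 0.54

ΣQ_DR = 157.5 m³/s; V = ΣQ_DR·Δt = 5.670 × 10^5 m³.
Runoff depth d = V / A = 34.57 mm.
C = d / P = 34.57 / 64.2 = 0.54.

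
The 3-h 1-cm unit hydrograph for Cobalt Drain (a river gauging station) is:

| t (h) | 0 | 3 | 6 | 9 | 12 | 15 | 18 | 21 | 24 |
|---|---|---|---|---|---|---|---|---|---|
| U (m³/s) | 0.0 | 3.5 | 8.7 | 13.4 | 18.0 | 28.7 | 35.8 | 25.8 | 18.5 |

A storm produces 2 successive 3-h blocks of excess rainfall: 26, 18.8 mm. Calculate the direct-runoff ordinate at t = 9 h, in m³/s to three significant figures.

By discrete convolution, Q_j = Σ (P_i / 10 mm) · U_{j−i}.
At t = 9 h (j=3): Q = (26/10)·13.4 + (18.8/10)·8.7 = 51.2 m³/s.

Q ≈ 51.2 m³/s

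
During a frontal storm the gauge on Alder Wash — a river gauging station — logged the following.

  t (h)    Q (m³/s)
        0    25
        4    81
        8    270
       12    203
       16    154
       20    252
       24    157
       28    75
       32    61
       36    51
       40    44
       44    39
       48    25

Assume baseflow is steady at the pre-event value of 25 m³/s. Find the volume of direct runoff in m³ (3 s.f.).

Direct-runoff ordinates (Q − Q_b): 0.0, 56.0, 245.0, 178.0, 129.0, 227.0, 132.0, 50.0, 36.0, 26.0, 19.0, 14.0, 0.0 m³/s.
ΣQ_DR = 1112 m³/s.
With Δt = 4 h = 14400 s, V = ΣQ_DR · Δt = 1112 × 14400 = 1.60 × 10^7 m³.

V ≈ 1.60 × 10^7 m³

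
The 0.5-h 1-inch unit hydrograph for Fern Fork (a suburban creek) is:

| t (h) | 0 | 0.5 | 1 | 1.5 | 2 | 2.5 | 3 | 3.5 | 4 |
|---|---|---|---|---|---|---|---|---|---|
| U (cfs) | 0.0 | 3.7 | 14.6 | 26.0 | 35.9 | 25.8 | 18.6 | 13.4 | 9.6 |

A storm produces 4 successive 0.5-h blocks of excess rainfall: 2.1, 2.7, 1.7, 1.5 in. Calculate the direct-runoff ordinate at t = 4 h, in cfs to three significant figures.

Q ≈ 127 cfs

By discrete convolution, Q_j = Σ (P_i / 1 in) · U_{j−i}.
At t = 4 h (j=8): Q = (2.1/1)·9.6 + (2.7/1)·13.4 + (1.7/1)·18.6 + (1.5/1)·25.8 = 127 cfs.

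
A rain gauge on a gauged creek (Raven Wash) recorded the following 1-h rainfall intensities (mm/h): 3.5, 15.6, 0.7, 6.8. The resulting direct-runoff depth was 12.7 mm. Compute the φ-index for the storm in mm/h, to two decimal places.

Only the 2 blocks with intensity above φ contribute runoff: 15.6, 6.8 mm/h.
Σ(I−φ)·Δt = d  ⇒  (15.6+6.8 − 2φ)·1 = 12.7
φ = (22.40 − 12.7/1) / 2 = 4.85 mm/h.

φ ≈ 4.85 mm/h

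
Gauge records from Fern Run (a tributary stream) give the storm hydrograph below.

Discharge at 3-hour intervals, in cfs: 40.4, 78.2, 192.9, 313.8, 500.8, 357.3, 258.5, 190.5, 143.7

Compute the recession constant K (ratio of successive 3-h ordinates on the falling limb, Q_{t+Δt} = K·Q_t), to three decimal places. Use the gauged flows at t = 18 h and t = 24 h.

K ≈ 0.746

Using the recession-limb readings at t = 18 h and t = 24 h: Q falls from 258.5 to 143.7 cfs over 2 intervals.
K = (Q₂/Q₁)^(1/2) = (143.7/258.5)^(1/2) = 0.746.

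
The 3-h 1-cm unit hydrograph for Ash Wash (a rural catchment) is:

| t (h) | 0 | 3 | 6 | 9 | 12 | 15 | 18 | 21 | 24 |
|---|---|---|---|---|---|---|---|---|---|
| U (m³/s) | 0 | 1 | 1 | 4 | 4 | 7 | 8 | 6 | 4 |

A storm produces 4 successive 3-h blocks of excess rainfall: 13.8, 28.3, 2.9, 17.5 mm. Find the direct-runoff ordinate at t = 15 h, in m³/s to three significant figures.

By discrete convolution, Q_j = Σ (P_i / 10 mm) · U_{j−i}.
At t = 15 h (j=5): Q = (13.8/10)·7 + (28.3/10)·4 + (2.9/10)·4 + (17.5/10)·1 = 23.9 m³/s.

Q ≈ 23.9 m³/s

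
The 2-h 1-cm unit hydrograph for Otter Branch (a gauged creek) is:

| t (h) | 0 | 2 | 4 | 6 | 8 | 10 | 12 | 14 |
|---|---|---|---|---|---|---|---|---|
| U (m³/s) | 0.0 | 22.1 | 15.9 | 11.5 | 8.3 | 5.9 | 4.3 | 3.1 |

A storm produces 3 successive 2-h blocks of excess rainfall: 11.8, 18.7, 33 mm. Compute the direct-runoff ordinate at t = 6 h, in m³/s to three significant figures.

By discrete convolution, Q_j = Σ (P_i / 10 mm) · U_{j−i}.
At t = 6 h (j=3): Q = (11.8/10)·11.5 + (18.7/10)·15.9 + (33/10)·22.1 = 116 m³/s.

Q ≈ 116 m³/s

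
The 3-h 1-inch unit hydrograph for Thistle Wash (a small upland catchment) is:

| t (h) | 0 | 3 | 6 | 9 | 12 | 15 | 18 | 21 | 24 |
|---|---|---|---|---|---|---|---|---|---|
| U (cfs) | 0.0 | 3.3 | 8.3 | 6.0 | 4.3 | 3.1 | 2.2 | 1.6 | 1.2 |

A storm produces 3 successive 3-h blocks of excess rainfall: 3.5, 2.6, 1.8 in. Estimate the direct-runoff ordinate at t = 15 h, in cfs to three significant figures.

By discrete convolution, Q_j = Σ (P_i / 1 in) · U_{j−i}.
At t = 15 h (j=5): Q = (3.5/1)·3.1 + (2.6/1)·4.3 + (1.8/1)·6.0 = 32.8 cfs.

Q ≈ 32.8 cfs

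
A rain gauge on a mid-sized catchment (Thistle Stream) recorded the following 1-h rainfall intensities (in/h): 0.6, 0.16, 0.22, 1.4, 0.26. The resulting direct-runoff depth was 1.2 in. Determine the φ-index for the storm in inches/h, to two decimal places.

φ ≈ 0.40 in/h

Only the 2 blocks with intensity above φ contribute runoff: 0.6, 1.4 in/h.
Σ(I−φ)·Δt = d  ⇒  (0.6+1.4 − 2φ)·1 = 1.2
φ = (2.000 − 1.2/1) / 2 = 0.40 in/h.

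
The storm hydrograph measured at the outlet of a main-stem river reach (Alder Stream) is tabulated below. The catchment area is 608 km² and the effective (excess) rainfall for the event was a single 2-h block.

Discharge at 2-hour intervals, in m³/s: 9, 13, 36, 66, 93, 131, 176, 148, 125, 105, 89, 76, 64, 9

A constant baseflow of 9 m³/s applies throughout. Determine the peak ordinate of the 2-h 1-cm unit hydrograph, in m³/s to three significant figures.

Direct runoff: 0.0, 4.0, 27.0, 57.0, 84.0, 122.0, 167.0, 139.0, 116.0, 96.0, 80.0, 67.0, 55.0, 0.0 m³/s; ΣQ_DR = 1014 m³/s, peak = 167.0 m³/s.
Runoff depth d = ΣQ_DR·Δt / A = 1014 × 7200 / (608 km²) = 12.01 mm.
The 1-cm UH is the DRH scaled by (10 mm)/d, so U_p = 167.0 × 10/12.01 = 139 m³/s.

U_p ≈ 139 m³/s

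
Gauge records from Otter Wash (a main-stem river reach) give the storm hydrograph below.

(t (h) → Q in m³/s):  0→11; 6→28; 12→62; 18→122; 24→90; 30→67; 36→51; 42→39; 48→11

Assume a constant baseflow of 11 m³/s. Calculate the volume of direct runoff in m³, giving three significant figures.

V ≈ 8.25 × 10^6 m³

Direct-runoff ordinates (Q − Q_b): 0.0, 17.0, 51.0, 111.0, 79.0, 56.0, 40.0, 28.0, 0.0 m³/s.
ΣQ_DR = 382.0 m³/s.
With Δt = 6 h = 21600 s, V = ΣQ_DR · Δt = 382.0 × 21600 = 8.25 × 10^6 m³.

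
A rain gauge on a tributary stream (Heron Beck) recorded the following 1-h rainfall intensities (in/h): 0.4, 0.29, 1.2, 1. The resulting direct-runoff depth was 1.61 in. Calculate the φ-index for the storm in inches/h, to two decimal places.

Only the 3 blocks with intensity above φ contribute runoff: 0.4, 1.2, 1 in/h.
Σ(I−φ)·Δt = d  ⇒  (0.4+1.2+1 − 3φ)·1 = 1.61
φ = (2.600 − 1.61/1) / 3 = 0.33 in/h.

φ ≈ 0.33 in/h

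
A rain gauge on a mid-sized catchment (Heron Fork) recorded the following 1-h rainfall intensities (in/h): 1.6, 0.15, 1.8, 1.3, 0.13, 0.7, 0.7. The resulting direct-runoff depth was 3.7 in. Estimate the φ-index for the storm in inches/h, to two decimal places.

Only the 5 blocks with intensity above φ contribute runoff: 1.6, 1.8, 1.3, 0.7, 0.7 in/h.
Σ(I−φ)·Δt = d  ⇒  (1.6+1.8+1.3+0.7+0.7 − 5φ)·1 = 3.7
φ = (6.100 − 3.7/1) / 5 = 0.48 in/h.

φ ≈ 0.48 in/h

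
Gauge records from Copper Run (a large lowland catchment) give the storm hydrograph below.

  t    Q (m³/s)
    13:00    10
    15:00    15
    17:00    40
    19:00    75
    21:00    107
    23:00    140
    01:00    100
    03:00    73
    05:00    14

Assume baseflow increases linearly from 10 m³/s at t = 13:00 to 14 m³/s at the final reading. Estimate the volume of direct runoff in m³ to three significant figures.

V ≈ 3.36 × 10^6 m³

Direct-runoff ordinates (Q − Q_b): 0.00, 4.50, 29.00, 63.50, 95.00, 127.50, 87.00, 59.50, 0.00 m³/s.
ΣQ_DR = 466.0 m³/s.
With Δt = 2 h = 7200 s, V = ΣQ_DR · Δt = 466.0 × 7200 = 3.36 × 10^6 m³.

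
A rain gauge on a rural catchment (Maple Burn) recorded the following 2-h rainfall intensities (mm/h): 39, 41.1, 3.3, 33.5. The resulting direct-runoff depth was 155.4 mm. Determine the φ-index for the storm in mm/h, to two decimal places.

Only the 3 blocks with intensity above φ contribute runoff: 39, 41.1, 33.5 mm/h.
Σ(I−φ)·Δt = d  ⇒  (39+41.1+33.5 − 3φ)·2 = 155.4
φ = (113.6 − 155.4/2) / 3 = 11.97 mm/h.

φ ≈ 11.97 mm/h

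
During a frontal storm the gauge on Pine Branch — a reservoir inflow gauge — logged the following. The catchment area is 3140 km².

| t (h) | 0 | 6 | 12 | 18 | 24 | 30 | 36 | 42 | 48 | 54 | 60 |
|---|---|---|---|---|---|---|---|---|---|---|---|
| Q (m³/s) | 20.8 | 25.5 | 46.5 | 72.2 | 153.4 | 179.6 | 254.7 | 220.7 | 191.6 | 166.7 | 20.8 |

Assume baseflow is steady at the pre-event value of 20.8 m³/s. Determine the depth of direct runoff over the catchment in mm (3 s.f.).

d ≈ 7.73 mm

Direct runoff: 0.0, 4.7, 25.7, 51.4, 132.6, 158.8, 233.9, 199.9, 170.8, 145.9, 0.0 m³/s; ΣQ_DR = 1124 m³/s.
V = ΣQ_DR · Δt = 1124 × 21600 s = 2.427 × 10^7 m³.
Over A = 3140 km², depth = V / A = 7.73 mm.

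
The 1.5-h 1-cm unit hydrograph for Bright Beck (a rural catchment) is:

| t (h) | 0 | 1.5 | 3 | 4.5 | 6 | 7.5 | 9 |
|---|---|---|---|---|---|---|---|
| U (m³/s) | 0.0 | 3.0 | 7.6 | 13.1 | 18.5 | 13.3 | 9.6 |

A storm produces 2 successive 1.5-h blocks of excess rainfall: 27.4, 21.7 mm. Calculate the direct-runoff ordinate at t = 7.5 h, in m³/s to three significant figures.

Q ≈ 76.6 m³/s

By discrete convolution, Q_j = Σ (P_i / 10 mm) · U_{j−i}.
At t = 7.5 h (j=5): Q = (27.4/10)·13.3 + (21.7/10)·18.5 = 76.6 m³/s.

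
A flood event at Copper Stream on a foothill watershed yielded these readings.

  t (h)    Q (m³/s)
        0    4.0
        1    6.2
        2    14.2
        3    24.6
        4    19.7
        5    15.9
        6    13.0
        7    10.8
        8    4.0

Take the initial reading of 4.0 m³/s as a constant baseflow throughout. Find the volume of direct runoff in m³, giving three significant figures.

Direct-runoff ordinates (Q − Q_b): 0.0, 2.2, 10.2, 20.6, 15.7, 11.9, 9.0, 6.8, 0.0 m³/s.
ΣQ_DR = 76.40 m³/s.
With Δt = 1 h = 3600 s, V = ΣQ_DR · Δt = 76.40 × 3600 = 2.75 × 10^5 m³.

V ≈ 2.75 × 10^5 m³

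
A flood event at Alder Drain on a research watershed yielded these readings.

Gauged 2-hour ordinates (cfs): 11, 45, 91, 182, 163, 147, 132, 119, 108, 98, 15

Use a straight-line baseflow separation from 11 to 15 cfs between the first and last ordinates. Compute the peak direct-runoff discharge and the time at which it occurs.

Subtracting baseflow gives direct-runoff ordinates: 0.00, 33.60, 79.20, 169.80, 150.40, 134.00, 118.60, 105.20, 93.80, 83.40, 0.00 cfs.
The maximum is 169.80 cfs, occurring at the reading for t = 6 h.

Q_p = 169.80 cfs at t = 6 h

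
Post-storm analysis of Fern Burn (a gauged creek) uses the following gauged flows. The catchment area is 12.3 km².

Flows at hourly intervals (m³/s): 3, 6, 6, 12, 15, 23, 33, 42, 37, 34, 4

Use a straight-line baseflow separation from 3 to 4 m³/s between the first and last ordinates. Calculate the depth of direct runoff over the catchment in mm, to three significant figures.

Direct runoff: 0.00, 2.90, 2.80, 8.70, 11.60, 19.50, 29.40, 38.30, 33.20, 30.10, 0.00 m³/s; ΣQ_DR = 176.5 m³/s.
V = ΣQ_DR · Δt = 176.5 × 3600 s = 6.354 × 10^5 m³.
Over A = 12.3 km², depth = V / A = 51.7 mm.

d ≈ 51.7 mm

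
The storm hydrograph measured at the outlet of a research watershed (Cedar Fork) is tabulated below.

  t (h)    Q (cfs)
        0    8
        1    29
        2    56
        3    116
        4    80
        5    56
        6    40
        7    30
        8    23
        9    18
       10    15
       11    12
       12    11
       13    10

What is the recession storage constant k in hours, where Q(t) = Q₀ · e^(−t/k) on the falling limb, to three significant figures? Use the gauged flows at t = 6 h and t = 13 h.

On the falling limb, Q drops from 40 to 10 cfs between t = 6 h and t = 13 h (Δt = 7 h).
k = −Δt / ln(Q₂/Q₁) = −7 / ln(10/40) = 5.05 h.

k ≈ 5.05 h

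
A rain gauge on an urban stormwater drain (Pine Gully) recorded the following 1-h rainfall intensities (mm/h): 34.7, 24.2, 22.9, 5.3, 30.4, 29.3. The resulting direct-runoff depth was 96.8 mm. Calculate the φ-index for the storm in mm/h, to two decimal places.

Only the 5 blocks with intensity above φ contribute runoff: 34.7, 24.2, 22.9, 30.4, 29.3 mm/h.
Σ(I−φ)·Δt = d  ⇒  (34.7+24.2+22.9+30.4+29.3 − 5φ)·1 = 96.8
φ = (141.5 − 96.8/1) / 5 = 8.94 mm/h.

φ ≈ 8.94 mm/h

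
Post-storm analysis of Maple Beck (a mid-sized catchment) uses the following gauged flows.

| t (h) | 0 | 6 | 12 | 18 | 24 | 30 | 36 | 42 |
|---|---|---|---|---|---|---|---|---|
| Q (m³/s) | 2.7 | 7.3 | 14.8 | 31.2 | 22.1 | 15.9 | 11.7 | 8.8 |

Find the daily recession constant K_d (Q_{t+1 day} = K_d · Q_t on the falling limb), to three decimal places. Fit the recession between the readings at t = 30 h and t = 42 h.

Between t = 30 h and t = 42 h the flow falls from 15.9 to 8.8 m³/s over 2×6 h = 12 h.
Per-interval ratio K = (8.8/15.9)^(1/2) = 0.7439; K_d = K^(24/6) = 0.306.

K_d ≈ 0.306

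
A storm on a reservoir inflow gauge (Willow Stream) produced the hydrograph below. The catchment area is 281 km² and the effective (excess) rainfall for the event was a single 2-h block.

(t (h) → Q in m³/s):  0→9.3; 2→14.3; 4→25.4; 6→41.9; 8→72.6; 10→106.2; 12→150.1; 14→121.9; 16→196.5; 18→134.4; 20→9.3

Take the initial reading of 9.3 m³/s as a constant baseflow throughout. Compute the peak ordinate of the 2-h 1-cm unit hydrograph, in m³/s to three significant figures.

Direct runoff: 0.0, 5.0, 16.1, 32.6, 63.3, 96.9, 140.8, 112.6, 187.2, 125.1, 0.0 m³/s; ΣQ_DR = 779.6 m³/s, peak = 187.2 m³/s.
Runoff depth d = ΣQ_DR·Δt / A = 779.6 × 7200 / (281 km²) = 19.98 mm.
The 1-cm UH is the DRH scaled by (10 mm)/d, so U_p = 187.2 × 10/19.98 = 93.7 m³/s.

U_p ≈ 93.7 m³/s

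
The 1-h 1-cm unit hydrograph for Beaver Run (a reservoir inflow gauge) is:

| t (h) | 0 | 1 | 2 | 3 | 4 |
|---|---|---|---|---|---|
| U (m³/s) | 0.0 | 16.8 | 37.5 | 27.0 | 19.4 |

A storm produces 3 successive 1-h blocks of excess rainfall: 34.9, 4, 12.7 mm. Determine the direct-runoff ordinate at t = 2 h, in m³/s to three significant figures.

By discrete convolution, Q_j = Σ (P_i / 10 mm) · U_{j−i}.
At t = 2 h (j=2): Q = (34.9/10)·37.5 + (4/10)·16.8 + (12.7/10)·0.0 = 138 m³/s.

Q ≈ 138 m³/s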